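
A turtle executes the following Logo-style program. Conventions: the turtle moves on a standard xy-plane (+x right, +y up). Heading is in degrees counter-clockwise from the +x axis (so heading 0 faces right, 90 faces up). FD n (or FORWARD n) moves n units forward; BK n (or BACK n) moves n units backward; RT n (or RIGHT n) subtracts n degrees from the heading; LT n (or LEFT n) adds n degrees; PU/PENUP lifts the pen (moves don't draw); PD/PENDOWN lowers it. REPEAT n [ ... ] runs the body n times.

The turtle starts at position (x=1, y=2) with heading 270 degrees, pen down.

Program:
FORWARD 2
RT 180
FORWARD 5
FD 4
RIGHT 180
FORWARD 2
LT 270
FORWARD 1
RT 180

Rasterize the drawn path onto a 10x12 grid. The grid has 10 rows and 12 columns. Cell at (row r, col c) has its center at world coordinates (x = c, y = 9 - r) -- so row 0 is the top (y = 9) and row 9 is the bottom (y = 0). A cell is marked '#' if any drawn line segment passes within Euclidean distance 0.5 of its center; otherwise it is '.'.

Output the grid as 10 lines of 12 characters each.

Answer: .#..........
.#..........
##..........
.#..........
.#..........
.#..........
.#..........
.#..........
.#..........
.#..........

Derivation:
Segment 0: (1,2) -> (1,0)
Segment 1: (1,0) -> (1,5)
Segment 2: (1,5) -> (1,9)
Segment 3: (1,9) -> (1,7)
Segment 4: (1,7) -> (0,7)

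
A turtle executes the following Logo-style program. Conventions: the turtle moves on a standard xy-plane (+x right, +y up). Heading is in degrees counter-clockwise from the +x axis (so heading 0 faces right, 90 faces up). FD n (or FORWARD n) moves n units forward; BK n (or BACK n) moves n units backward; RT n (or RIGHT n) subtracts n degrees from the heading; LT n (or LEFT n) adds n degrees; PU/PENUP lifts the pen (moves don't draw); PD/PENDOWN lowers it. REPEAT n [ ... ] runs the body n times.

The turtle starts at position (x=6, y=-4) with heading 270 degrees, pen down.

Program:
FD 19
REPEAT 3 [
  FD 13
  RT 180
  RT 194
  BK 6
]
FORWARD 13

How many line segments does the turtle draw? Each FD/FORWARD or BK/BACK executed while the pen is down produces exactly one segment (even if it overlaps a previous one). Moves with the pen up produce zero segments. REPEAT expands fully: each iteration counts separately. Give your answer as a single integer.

Executing turtle program step by step:
Start: pos=(6,-4), heading=270, pen down
FD 19: (6,-4) -> (6,-23) [heading=270, draw]
REPEAT 3 [
  -- iteration 1/3 --
  FD 13: (6,-23) -> (6,-36) [heading=270, draw]
  RT 180: heading 270 -> 90
  RT 194: heading 90 -> 256
  BK 6: (6,-36) -> (7.452,-30.178) [heading=256, draw]
  -- iteration 2/3 --
  FD 13: (7.452,-30.178) -> (4.307,-42.792) [heading=256, draw]
  RT 180: heading 256 -> 76
  RT 194: heading 76 -> 242
  BK 6: (4.307,-42.792) -> (7.123,-37.494) [heading=242, draw]
  -- iteration 3/3 --
  FD 13: (7.123,-37.494) -> (1.02,-48.973) [heading=242, draw]
  RT 180: heading 242 -> 62
  RT 194: heading 62 -> 228
  BK 6: (1.02,-48.973) -> (5.035,-44.514) [heading=228, draw]
]
FD 13: (5.035,-44.514) -> (-3.664,-54.175) [heading=228, draw]
Final: pos=(-3.664,-54.175), heading=228, 8 segment(s) drawn
Segments drawn: 8

Answer: 8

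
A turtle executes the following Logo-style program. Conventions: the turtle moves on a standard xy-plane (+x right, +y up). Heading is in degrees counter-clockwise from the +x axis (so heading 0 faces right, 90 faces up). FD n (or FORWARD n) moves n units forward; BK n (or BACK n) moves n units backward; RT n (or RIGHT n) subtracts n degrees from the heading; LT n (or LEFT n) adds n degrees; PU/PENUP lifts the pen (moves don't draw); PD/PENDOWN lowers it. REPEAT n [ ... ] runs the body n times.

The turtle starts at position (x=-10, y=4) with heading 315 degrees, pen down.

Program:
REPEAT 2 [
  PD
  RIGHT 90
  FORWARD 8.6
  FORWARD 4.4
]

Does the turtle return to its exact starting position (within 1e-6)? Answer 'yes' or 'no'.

Answer: no

Derivation:
Executing turtle program step by step:
Start: pos=(-10,4), heading=315, pen down
REPEAT 2 [
  -- iteration 1/2 --
  PD: pen down
  RT 90: heading 315 -> 225
  FD 8.6: (-10,4) -> (-16.081,-2.081) [heading=225, draw]
  FD 4.4: (-16.081,-2.081) -> (-19.192,-5.192) [heading=225, draw]
  -- iteration 2/2 --
  PD: pen down
  RT 90: heading 225 -> 135
  FD 8.6: (-19.192,-5.192) -> (-25.274,0.889) [heading=135, draw]
  FD 4.4: (-25.274,0.889) -> (-28.385,4) [heading=135, draw]
]
Final: pos=(-28.385,4), heading=135, 4 segment(s) drawn

Start position: (-10, 4)
Final position: (-28.385, 4)
Distance = 18.385; >= 1e-6 -> NOT closed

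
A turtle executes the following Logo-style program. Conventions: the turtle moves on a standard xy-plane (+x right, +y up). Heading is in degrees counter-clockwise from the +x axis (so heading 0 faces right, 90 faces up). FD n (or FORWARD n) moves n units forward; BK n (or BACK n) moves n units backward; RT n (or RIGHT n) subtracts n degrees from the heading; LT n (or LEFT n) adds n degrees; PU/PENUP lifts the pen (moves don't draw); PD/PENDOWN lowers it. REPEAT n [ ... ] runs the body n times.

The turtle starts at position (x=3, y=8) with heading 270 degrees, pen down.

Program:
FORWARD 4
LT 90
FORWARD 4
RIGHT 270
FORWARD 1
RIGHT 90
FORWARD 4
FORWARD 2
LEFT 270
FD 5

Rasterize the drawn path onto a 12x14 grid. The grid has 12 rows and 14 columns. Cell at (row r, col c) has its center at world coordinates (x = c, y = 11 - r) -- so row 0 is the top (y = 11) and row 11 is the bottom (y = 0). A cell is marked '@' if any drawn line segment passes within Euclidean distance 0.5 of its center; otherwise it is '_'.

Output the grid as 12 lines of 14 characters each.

Answer: ______________
______________
______________
___@__________
___@__________
___@__________
___@___@@@@@@@
___@@@@@_____@
_____________@
_____________@
_____________@
_____________@

Derivation:
Segment 0: (3,8) -> (3,4)
Segment 1: (3,4) -> (7,4)
Segment 2: (7,4) -> (7,5)
Segment 3: (7,5) -> (11,5)
Segment 4: (11,5) -> (13,5)
Segment 5: (13,5) -> (13,-0)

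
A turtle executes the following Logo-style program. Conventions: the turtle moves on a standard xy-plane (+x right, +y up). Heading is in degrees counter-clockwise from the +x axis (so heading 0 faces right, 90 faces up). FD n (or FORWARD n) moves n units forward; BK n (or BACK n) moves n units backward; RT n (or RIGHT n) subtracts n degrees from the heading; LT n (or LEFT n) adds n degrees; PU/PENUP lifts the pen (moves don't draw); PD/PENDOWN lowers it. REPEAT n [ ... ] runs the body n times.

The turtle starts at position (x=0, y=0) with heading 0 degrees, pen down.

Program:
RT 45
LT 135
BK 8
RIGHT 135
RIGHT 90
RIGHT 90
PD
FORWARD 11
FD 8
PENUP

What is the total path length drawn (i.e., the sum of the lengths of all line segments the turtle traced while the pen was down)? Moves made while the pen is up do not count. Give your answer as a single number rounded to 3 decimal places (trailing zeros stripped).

Executing turtle program step by step:
Start: pos=(0,0), heading=0, pen down
RT 45: heading 0 -> 315
LT 135: heading 315 -> 90
BK 8: (0,0) -> (0,-8) [heading=90, draw]
RT 135: heading 90 -> 315
RT 90: heading 315 -> 225
RT 90: heading 225 -> 135
PD: pen down
FD 11: (0,-8) -> (-7.778,-0.222) [heading=135, draw]
FD 8: (-7.778,-0.222) -> (-13.435,5.435) [heading=135, draw]
PU: pen up
Final: pos=(-13.435,5.435), heading=135, 3 segment(s) drawn

Segment lengths:
  seg 1: (0,0) -> (0,-8), length = 8
  seg 2: (0,-8) -> (-7.778,-0.222), length = 11
  seg 3: (-7.778,-0.222) -> (-13.435,5.435), length = 8
Total = 27

Answer: 27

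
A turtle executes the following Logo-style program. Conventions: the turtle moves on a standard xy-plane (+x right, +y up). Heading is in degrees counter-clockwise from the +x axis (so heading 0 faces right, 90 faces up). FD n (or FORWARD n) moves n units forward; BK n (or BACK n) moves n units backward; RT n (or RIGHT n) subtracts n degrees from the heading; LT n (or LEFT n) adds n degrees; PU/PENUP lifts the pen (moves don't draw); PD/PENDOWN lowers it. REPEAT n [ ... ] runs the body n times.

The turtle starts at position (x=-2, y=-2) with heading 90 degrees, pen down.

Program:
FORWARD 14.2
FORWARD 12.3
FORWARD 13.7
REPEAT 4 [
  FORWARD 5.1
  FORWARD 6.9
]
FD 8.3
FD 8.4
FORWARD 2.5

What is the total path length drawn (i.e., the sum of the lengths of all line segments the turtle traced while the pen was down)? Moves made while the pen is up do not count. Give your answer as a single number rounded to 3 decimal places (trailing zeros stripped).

Executing turtle program step by step:
Start: pos=(-2,-2), heading=90, pen down
FD 14.2: (-2,-2) -> (-2,12.2) [heading=90, draw]
FD 12.3: (-2,12.2) -> (-2,24.5) [heading=90, draw]
FD 13.7: (-2,24.5) -> (-2,38.2) [heading=90, draw]
REPEAT 4 [
  -- iteration 1/4 --
  FD 5.1: (-2,38.2) -> (-2,43.3) [heading=90, draw]
  FD 6.9: (-2,43.3) -> (-2,50.2) [heading=90, draw]
  -- iteration 2/4 --
  FD 5.1: (-2,50.2) -> (-2,55.3) [heading=90, draw]
  FD 6.9: (-2,55.3) -> (-2,62.2) [heading=90, draw]
  -- iteration 3/4 --
  FD 5.1: (-2,62.2) -> (-2,67.3) [heading=90, draw]
  FD 6.9: (-2,67.3) -> (-2,74.2) [heading=90, draw]
  -- iteration 4/4 --
  FD 5.1: (-2,74.2) -> (-2,79.3) [heading=90, draw]
  FD 6.9: (-2,79.3) -> (-2,86.2) [heading=90, draw]
]
FD 8.3: (-2,86.2) -> (-2,94.5) [heading=90, draw]
FD 8.4: (-2,94.5) -> (-2,102.9) [heading=90, draw]
FD 2.5: (-2,102.9) -> (-2,105.4) [heading=90, draw]
Final: pos=(-2,105.4), heading=90, 14 segment(s) drawn

Segment lengths:
  seg 1: (-2,-2) -> (-2,12.2), length = 14.2
  seg 2: (-2,12.2) -> (-2,24.5), length = 12.3
  seg 3: (-2,24.5) -> (-2,38.2), length = 13.7
  seg 4: (-2,38.2) -> (-2,43.3), length = 5.1
  seg 5: (-2,43.3) -> (-2,50.2), length = 6.9
  seg 6: (-2,50.2) -> (-2,55.3), length = 5.1
  seg 7: (-2,55.3) -> (-2,62.2), length = 6.9
  seg 8: (-2,62.2) -> (-2,67.3), length = 5.1
  seg 9: (-2,67.3) -> (-2,74.2), length = 6.9
  seg 10: (-2,74.2) -> (-2,79.3), length = 5.1
  seg 11: (-2,79.3) -> (-2,86.2), length = 6.9
  seg 12: (-2,86.2) -> (-2,94.5), length = 8.3
  seg 13: (-2,94.5) -> (-2,102.9), length = 8.4
  seg 14: (-2,102.9) -> (-2,105.4), length = 2.5
Total = 107.4

Answer: 107.4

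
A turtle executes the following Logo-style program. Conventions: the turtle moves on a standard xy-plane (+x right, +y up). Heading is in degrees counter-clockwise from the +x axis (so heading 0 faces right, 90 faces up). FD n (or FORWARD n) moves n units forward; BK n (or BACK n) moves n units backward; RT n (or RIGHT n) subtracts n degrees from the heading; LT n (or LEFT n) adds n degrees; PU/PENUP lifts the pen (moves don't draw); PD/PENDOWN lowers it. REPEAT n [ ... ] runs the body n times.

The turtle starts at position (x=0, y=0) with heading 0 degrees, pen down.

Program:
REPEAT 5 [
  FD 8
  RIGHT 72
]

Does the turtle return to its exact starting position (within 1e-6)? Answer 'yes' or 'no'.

Answer: yes

Derivation:
Executing turtle program step by step:
Start: pos=(0,0), heading=0, pen down
REPEAT 5 [
  -- iteration 1/5 --
  FD 8: (0,0) -> (8,0) [heading=0, draw]
  RT 72: heading 0 -> 288
  -- iteration 2/5 --
  FD 8: (8,0) -> (10.472,-7.608) [heading=288, draw]
  RT 72: heading 288 -> 216
  -- iteration 3/5 --
  FD 8: (10.472,-7.608) -> (4,-12.311) [heading=216, draw]
  RT 72: heading 216 -> 144
  -- iteration 4/5 --
  FD 8: (4,-12.311) -> (-2.472,-7.608) [heading=144, draw]
  RT 72: heading 144 -> 72
  -- iteration 5/5 --
  FD 8: (-2.472,-7.608) -> (0,0) [heading=72, draw]
  RT 72: heading 72 -> 0
]
Final: pos=(0,0), heading=0, 5 segment(s) drawn

Start position: (0, 0)
Final position: (0, 0)
Distance = 0; < 1e-6 -> CLOSED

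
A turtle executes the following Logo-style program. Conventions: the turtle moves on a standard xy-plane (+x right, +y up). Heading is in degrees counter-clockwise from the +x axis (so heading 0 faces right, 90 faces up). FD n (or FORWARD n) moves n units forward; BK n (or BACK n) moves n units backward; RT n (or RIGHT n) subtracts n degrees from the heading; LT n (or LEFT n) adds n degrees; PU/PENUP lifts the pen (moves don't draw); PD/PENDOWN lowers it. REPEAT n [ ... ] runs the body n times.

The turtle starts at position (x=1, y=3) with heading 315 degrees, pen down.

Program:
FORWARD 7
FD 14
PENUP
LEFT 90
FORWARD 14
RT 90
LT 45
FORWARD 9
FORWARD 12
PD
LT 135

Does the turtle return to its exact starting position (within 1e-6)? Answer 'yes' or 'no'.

Executing turtle program step by step:
Start: pos=(1,3), heading=315, pen down
FD 7: (1,3) -> (5.95,-1.95) [heading=315, draw]
FD 14: (5.95,-1.95) -> (15.849,-11.849) [heading=315, draw]
PU: pen up
LT 90: heading 315 -> 45
FD 14: (15.849,-11.849) -> (25.749,-1.95) [heading=45, move]
RT 90: heading 45 -> 315
LT 45: heading 315 -> 0
FD 9: (25.749,-1.95) -> (34.749,-1.95) [heading=0, move]
FD 12: (34.749,-1.95) -> (46.749,-1.95) [heading=0, move]
PD: pen down
LT 135: heading 0 -> 135
Final: pos=(46.749,-1.95), heading=135, 2 segment(s) drawn

Start position: (1, 3)
Final position: (46.749, -1.95)
Distance = 46.016; >= 1e-6 -> NOT closed

Answer: no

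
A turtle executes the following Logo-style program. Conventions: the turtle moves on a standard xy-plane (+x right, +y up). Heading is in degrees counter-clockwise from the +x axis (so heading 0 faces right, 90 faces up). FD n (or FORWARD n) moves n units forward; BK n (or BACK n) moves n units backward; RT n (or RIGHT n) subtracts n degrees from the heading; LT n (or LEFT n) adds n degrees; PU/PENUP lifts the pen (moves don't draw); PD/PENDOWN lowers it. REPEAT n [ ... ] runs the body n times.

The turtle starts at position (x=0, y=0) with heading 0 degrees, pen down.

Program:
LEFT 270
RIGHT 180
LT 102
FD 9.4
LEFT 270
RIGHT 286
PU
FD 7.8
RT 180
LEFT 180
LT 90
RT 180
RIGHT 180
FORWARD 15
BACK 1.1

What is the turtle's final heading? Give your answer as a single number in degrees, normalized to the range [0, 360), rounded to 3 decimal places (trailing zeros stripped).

Executing turtle program step by step:
Start: pos=(0,0), heading=0, pen down
LT 270: heading 0 -> 270
RT 180: heading 270 -> 90
LT 102: heading 90 -> 192
FD 9.4: (0,0) -> (-9.195,-1.954) [heading=192, draw]
LT 270: heading 192 -> 102
RT 286: heading 102 -> 176
PU: pen up
FD 7.8: (-9.195,-1.954) -> (-16.976,-1.41) [heading=176, move]
RT 180: heading 176 -> 356
LT 180: heading 356 -> 176
LT 90: heading 176 -> 266
RT 180: heading 266 -> 86
RT 180: heading 86 -> 266
FD 15: (-16.976,-1.41) -> (-18.022,-16.374) [heading=266, move]
BK 1.1: (-18.022,-16.374) -> (-17.945,-15.276) [heading=266, move]
Final: pos=(-17.945,-15.276), heading=266, 1 segment(s) drawn

Answer: 266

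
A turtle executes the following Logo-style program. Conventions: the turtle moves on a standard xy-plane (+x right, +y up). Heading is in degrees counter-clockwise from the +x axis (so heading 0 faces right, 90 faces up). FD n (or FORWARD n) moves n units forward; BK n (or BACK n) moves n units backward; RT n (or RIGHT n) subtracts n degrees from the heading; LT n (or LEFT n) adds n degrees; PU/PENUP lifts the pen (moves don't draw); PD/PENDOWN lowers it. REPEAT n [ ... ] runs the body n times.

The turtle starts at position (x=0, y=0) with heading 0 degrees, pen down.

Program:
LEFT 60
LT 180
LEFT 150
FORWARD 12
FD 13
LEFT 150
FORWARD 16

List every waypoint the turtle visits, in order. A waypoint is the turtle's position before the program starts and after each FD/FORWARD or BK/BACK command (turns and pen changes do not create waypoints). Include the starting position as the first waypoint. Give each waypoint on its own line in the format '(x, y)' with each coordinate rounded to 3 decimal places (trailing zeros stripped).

Executing turtle program step by step:
Start: pos=(0,0), heading=0, pen down
LT 60: heading 0 -> 60
LT 180: heading 60 -> 240
LT 150: heading 240 -> 30
FD 12: (0,0) -> (10.392,6) [heading=30, draw]
FD 13: (10.392,6) -> (21.651,12.5) [heading=30, draw]
LT 150: heading 30 -> 180
FD 16: (21.651,12.5) -> (5.651,12.5) [heading=180, draw]
Final: pos=(5.651,12.5), heading=180, 3 segment(s) drawn
Waypoints (4 total):
(0, 0)
(10.392, 6)
(21.651, 12.5)
(5.651, 12.5)

Answer: (0, 0)
(10.392, 6)
(21.651, 12.5)
(5.651, 12.5)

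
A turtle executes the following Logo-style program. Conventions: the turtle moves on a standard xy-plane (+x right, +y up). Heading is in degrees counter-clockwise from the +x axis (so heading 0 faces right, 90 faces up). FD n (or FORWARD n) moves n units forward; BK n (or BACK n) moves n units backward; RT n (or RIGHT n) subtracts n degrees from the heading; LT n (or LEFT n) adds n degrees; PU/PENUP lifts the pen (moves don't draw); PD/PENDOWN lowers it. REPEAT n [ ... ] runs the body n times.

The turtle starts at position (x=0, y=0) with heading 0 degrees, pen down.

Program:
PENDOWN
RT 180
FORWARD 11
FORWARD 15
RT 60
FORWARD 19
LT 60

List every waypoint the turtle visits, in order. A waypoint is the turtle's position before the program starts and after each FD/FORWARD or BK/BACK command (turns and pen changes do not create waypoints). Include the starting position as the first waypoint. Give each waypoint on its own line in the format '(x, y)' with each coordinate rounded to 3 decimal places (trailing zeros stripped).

Answer: (0, 0)
(-11, 0)
(-26, 0)
(-35.5, 16.454)

Derivation:
Executing turtle program step by step:
Start: pos=(0,0), heading=0, pen down
PD: pen down
RT 180: heading 0 -> 180
FD 11: (0,0) -> (-11,0) [heading=180, draw]
FD 15: (-11,0) -> (-26,0) [heading=180, draw]
RT 60: heading 180 -> 120
FD 19: (-26,0) -> (-35.5,16.454) [heading=120, draw]
LT 60: heading 120 -> 180
Final: pos=(-35.5,16.454), heading=180, 3 segment(s) drawn
Waypoints (4 total):
(0, 0)
(-11, 0)
(-26, 0)
(-35.5, 16.454)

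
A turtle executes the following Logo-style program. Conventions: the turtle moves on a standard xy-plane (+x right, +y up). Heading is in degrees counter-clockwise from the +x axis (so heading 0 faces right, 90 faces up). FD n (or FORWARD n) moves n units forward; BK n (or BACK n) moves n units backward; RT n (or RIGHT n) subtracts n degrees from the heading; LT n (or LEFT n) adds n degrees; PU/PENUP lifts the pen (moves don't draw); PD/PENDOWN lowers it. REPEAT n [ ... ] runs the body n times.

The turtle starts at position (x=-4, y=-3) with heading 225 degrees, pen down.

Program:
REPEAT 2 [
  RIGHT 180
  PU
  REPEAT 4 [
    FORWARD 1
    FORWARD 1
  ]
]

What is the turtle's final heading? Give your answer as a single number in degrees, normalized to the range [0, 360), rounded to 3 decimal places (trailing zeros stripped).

Answer: 225

Derivation:
Executing turtle program step by step:
Start: pos=(-4,-3), heading=225, pen down
REPEAT 2 [
  -- iteration 1/2 --
  RT 180: heading 225 -> 45
  PU: pen up
  REPEAT 4 [
    -- iteration 1/4 --
    FD 1: (-4,-3) -> (-3.293,-2.293) [heading=45, move]
    FD 1: (-3.293,-2.293) -> (-2.586,-1.586) [heading=45, move]
    -- iteration 2/4 --
    FD 1: (-2.586,-1.586) -> (-1.879,-0.879) [heading=45, move]
    FD 1: (-1.879,-0.879) -> (-1.172,-0.172) [heading=45, move]
    -- iteration 3/4 --
    FD 1: (-1.172,-0.172) -> (-0.464,0.536) [heading=45, move]
    FD 1: (-0.464,0.536) -> (0.243,1.243) [heading=45, move]
    -- iteration 4/4 --
    FD 1: (0.243,1.243) -> (0.95,1.95) [heading=45, move]
    FD 1: (0.95,1.95) -> (1.657,2.657) [heading=45, move]
  ]
  -- iteration 2/2 --
  RT 180: heading 45 -> 225
  PU: pen up
  REPEAT 4 [
    -- iteration 1/4 --
    FD 1: (1.657,2.657) -> (0.95,1.95) [heading=225, move]
    FD 1: (0.95,1.95) -> (0.243,1.243) [heading=225, move]
    -- iteration 2/4 --
    FD 1: (0.243,1.243) -> (-0.464,0.536) [heading=225, move]
    FD 1: (-0.464,0.536) -> (-1.172,-0.172) [heading=225, move]
    -- iteration 3/4 --
    FD 1: (-1.172,-0.172) -> (-1.879,-0.879) [heading=225, move]
    FD 1: (-1.879,-0.879) -> (-2.586,-1.586) [heading=225, move]
    -- iteration 4/4 --
    FD 1: (-2.586,-1.586) -> (-3.293,-2.293) [heading=225, move]
    FD 1: (-3.293,-2.293) -> (-4,-3) [heading=225, move]
  ]
]
Final: pos=(-4,-3), heading=225, 0 segment(s) drawn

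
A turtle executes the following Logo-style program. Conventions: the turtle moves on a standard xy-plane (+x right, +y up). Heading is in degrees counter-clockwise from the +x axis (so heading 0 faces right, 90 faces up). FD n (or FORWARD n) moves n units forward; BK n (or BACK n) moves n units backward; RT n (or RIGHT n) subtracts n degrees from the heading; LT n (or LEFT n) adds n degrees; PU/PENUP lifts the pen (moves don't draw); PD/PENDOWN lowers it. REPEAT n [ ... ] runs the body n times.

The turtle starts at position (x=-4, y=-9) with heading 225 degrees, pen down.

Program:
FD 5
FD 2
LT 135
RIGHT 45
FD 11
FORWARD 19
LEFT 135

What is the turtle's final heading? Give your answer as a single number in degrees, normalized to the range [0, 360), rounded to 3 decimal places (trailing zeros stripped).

Answer: 90

Derivation:
Executing turtle program step by step:
Start: pos=(-4,-9), heading=225, pen down
FD 5: (-4,-9) -> (-7.536,-12.536) [heading=225, draw]
FD 2: (-7.536,-12.536) -> (-8.95,-13.95) [heading=225, draw]
LT 135: heading 225 -> 0
RT 45: heading 0 -> 315
FD 11: (-8.95,-13.95) -> (-1.172,-21.728) [heading=315, draw]
FD 19: (-1.172,-21.728) -> (12.263,-35.163) [heading=315, draw]
LT 135: heading 315 -> 90
Final: pos=(12.263,-35.163), heading=90, 4 segment(s) drawn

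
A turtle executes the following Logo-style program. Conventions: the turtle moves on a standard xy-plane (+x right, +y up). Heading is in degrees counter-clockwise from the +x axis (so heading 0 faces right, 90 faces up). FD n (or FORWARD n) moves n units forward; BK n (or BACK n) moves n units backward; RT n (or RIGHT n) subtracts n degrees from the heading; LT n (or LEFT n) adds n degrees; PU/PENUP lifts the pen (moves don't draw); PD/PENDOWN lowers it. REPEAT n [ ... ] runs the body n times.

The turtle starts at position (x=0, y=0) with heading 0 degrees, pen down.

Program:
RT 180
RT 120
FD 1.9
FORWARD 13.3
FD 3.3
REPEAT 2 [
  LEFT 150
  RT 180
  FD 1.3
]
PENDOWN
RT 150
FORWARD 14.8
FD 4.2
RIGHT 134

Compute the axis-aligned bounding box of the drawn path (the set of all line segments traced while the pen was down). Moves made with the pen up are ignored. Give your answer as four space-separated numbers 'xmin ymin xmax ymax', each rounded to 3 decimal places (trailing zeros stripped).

Answer: -4.779 0 11.676 16.671

Derivation:
Executing turtle program step by step:
Start: pos=(0,0), heading=0, pen down
RT 180: heading 0 -> 180
RT 120: heading 180 -> 60
FD 1.9: (0,0) -> (0.95,1.645) [heading=60, draw]
FD 13.3: (0.95,1.645) -> (7.6,13.164) [heading=60, draw]
FD 3.3: (7.6,13.164) -> (9.25,16.021) [heading=60, draw]
REPEAT 2 [
  -- iteration 1/2 --
  LT 150: heading 60 -> 210
  RT 180: heading 210 -> 30
  FD 1.3: (9.25,16.021) -> (10.376,16.671) [heading=30, draw]
  -- iteration 2/2 --
  LT 150: heading 30 -> 180
  RT 180: heading 180 -> 0
  FD 1.3: (10.376,16.671) -> (11.676,16.671) [heading=0, draw]
]
PD: pen down
RT 150: heading 0 -> 210
FD 14.8: (11.676,16.671) -> (-1.141,9.271) [heading=210, draw]
FD 4.2: (-1.141,9.271) -> (-4.779,7.171) [heading=210, draw]
RT 134: heading 210 -> 76
Final: pos=(-4.779,7.171), heading=76, 7 segment(s) drawn

Segment endpoints: x in {-4.779, -1.141, 0, 0.95, 7.6, 9.25, 10.376, 11.676}, y in {0, 1.645, 7.171, 9.271, 13.164, 16.021, 16.671}
xmin=-4.779, ymin=0, xmax=11.676, ymax=16.671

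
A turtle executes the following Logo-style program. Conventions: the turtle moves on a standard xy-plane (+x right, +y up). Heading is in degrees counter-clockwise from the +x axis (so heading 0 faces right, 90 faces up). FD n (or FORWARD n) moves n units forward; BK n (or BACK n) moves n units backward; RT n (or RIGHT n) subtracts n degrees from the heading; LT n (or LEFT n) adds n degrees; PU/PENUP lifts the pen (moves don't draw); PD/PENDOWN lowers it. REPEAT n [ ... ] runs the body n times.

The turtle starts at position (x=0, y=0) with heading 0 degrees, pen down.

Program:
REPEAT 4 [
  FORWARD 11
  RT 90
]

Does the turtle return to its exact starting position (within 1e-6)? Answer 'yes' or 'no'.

Executing turtle program step by step:
Start: pos=(0,0), heading=0, pen down
REPEAT 4 [
  -- iteration 1/4 --
  FD 11: (0,0) -> (11,0) [heading=0, draw]
  RT 90: heading 0 -> 270
  -- iteration 2/4 --
  FD 11: (11,0) -> (11,-11) [heading=270, draw]
  RT 90: heading 270 -> 180
  -- iteration 3/4 --
  FD 11: (11,-11) -> (0,-11) [heading=180, draw]
  RT 90: heading 180 -> 90
  -- iteration 4/4 --
  FD 11: (0,-11) -> (0,0) [heading=90, draw]
  RT 90: heading 90 -> 0
]
Final: pos=(0,0), heading=0, 4 segment(s) drawn

Start position: (0, 0)
Final position: (0, 0)
Distance = 0; < 1e-6 -> CLOSED

Answer: yes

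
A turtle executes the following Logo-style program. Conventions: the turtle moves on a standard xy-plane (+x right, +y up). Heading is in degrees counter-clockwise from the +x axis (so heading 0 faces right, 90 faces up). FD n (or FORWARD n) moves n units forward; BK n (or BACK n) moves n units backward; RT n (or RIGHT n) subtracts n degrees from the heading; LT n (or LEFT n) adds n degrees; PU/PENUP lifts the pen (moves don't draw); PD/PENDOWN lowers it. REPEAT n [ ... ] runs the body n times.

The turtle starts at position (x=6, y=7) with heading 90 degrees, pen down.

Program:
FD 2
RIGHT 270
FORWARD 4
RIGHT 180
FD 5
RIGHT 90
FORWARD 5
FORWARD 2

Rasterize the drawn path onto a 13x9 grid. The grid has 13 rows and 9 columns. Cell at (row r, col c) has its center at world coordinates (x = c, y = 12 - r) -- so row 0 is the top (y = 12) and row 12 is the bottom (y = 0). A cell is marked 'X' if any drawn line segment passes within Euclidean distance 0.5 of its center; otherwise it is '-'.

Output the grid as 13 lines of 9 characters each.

Answer: ---------
---------
---------
--XXXXXX-
------XX-
------XX-
-------X-
-------X-
-------X-
-------X-
-------X-
---------
---------

Derivation:
Segment 0: (6,7) -> (6,9)
Segment 1: (6,9) -> (2,9)
Segment 2: (2,9) -> (7,9)
Segment 3: (7,9) -> (7,4)
Segment 4: (7,4) -> (7,2)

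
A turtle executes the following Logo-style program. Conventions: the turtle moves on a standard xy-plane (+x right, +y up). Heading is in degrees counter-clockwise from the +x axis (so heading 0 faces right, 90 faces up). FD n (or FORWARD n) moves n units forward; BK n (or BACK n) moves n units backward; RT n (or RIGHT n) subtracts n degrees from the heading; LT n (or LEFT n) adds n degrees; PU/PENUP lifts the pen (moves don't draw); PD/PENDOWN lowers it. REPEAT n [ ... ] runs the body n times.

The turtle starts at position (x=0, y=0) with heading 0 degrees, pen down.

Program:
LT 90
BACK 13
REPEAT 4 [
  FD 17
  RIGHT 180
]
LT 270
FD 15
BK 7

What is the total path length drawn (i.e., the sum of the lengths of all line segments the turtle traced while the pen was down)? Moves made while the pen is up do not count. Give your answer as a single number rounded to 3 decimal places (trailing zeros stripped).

Executing turtle program step by step:
Start: pos=(0,0), heading=0, pen down
LT 90: heading 0 -> 90
BK 13: (0,0) -> (0,-13) [heading=90, draw]
REPEAT 4 [
  -- iteration 1/4 --
  FD 17: (0,-13) -> (0,4) [heading=90, draw]
  RT 180: heading 90 -> 270
  -- iteration 2/4 --
  FD 17: (0,4) -> (0,-13) [heading=270, draw]
  RT 180: heading 270 -> 90
  -- iteration 3/4 --
  FD 17: (0,-13) -> (0,4) [heading=90, draw]
  RT 180: heading 90 -> 270
  -- iteration 4/4 --
  FD 17: (0,4) -> (0,-13) [heading=270, draw]
  RT 180: heading 270 -> 90
]
LT 270: heading 90 -> 0
FD 15: (0,-13) -> (15,-13) [heading=0, draw]
BK 7: (15,-13) -> (8,-13) [heading=0, draw]
Final: pos=(8,-13), heading=0, 7 segment(s) drawn

Segment lengths:
  seg 1: (0,0) -> (0,-13), length = 13
  seg 2: (0,-13) -> (0,4), length = 17
  seg 3: (0,4) -> (0,-13), length = 17
  seg 4: (0,-13) -> (0,4), length = 17
  seg 5: (0,4) -> (0,-13), length = 17
  seg 6: (0,-13) -> (15,-13), length = 15
  seg 7: (15,-13) -> (8,-13), length = 7
Total = 103

Answer: 103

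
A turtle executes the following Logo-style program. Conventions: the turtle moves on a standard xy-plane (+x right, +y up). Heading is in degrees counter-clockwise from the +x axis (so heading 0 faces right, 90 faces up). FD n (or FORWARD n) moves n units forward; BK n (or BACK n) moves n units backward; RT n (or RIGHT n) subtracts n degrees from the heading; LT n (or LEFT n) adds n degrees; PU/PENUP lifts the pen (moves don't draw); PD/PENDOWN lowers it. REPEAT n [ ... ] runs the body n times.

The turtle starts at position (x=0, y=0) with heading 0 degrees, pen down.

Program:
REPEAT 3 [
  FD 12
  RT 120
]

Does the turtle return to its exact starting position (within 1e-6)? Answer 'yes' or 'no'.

Answer: yes

Derivation:
Executing turtle program step by step:
Start: pos=(0,0), heading=0, pen down
REPEAT 3 [
  -- iteration 1/3 --
  FD 12: (0,0) -> (12,0) [heading=0, draw]
  RT 120: heading 0 -> 240
  -- iteration 2/3 --
  FD 12: (12,0) -> (6,-10.392) [heading=240, draw]
  RT 120: heading 240 -> 120
  -- iteration 3/3 --
  FD 12: (6,-10.392) -> (0,0) [heading=120, draw]
  RT 120: heading 120 -> 0
]
Final: pos=(0,0), heading=0, 3 segment(s) drawn

Start position: (0, 0)
Final position: (0, 0)
Distance = 0; < 1e-6 -> CLOSED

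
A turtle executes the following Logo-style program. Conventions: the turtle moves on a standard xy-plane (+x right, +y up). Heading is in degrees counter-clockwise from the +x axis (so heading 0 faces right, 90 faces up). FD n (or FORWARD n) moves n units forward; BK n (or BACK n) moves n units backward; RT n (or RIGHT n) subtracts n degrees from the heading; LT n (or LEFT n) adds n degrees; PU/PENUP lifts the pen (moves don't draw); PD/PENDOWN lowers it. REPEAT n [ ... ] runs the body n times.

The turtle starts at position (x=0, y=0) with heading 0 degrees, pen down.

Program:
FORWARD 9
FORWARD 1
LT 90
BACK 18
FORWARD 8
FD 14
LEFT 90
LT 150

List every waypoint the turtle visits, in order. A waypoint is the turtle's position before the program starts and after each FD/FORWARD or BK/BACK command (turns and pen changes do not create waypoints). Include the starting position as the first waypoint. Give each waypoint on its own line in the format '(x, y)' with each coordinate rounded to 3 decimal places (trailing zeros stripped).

Answer: (0, 0)
(9, 0)
(10, 0)
(10, -18)
(10, -10)
(10, 4)

Derivation:
Executing turtle program step by step:
Start: pos=(0,0), heading=0, pen down
FD 9: (0,0) -> (9,0) [heading=0, draw]
FD 1: (9,0) -> (10,0) [heading=0, draw]
LT 90: heading 0 -> 90
BK 18: (10,0) -> (10,-18) [heading=90, draw]
FD 8: (10,-18) -> (10,-10) [heading=90, draw]
FD 14: (10,-10) -> (10,4) [heading=90, draw]
LT 90: heading 90 -> 180
LT 150: heading 180 -> 330
Final: pos=(10,4), heading=330, 5 segment(s) drawn
Waypoints (6 total):
(0, 0)
(9, 0)
(10, 0)
(10, -18)
(10, -10)
(10, 4)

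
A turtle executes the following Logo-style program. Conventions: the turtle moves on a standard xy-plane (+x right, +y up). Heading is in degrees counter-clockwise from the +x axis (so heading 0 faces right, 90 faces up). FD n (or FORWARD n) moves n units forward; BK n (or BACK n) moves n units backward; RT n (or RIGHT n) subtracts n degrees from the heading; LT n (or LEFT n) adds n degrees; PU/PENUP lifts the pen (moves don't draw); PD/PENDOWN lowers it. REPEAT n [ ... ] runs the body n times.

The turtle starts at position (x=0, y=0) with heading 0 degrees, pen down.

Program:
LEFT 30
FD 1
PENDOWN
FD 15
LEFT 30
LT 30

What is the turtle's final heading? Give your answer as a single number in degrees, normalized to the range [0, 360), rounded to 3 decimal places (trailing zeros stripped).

Executing turtle program step by step:
Start: pos=(0,0), heading=0, pen down
LT 30: heading 0 -> 30
FD 1: (0,0) -> (0.866,0.5) [heading=30, draw]
PD: pen down
FD 15: (0.866,0.5) -> (13.856,8) [heading=30, draw]
LT 30: heading 30 -> 60
LT 30: heading 60 -> 90
Final: pos=(13.856,8), heading=90, 2 segment(s) drawn

Answer: 90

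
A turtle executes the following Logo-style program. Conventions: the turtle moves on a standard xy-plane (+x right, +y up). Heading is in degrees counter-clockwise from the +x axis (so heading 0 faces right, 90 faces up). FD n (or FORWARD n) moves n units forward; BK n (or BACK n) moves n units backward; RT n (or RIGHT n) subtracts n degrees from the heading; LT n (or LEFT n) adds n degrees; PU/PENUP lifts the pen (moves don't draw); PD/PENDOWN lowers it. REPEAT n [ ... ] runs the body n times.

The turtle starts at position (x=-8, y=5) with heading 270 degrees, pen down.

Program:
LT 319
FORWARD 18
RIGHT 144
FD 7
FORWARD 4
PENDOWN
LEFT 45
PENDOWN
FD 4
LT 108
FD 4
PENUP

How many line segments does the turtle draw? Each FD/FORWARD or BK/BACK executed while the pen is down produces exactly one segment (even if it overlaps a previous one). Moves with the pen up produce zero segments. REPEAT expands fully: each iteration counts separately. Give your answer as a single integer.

Answer: 5

Derivation:
Executing turtle program step by step:
Start: pos=(-8,5), heading=270, pen down
LT 319: heading 270 -> 229
FD 18: (-8,5) -> (-19.809,-8.585) [heading=229, draw]
RT 144: heading 229 -> 85
FD 7: (-19.809,-8.585) -> (-19.199,-1.611) [heading=85, draw]
FD 4: (-19.199,-1.611) -> (-18.85,2.373) [heading=85, draw]
PD: pen down
LT 45: heading 85 -> 130
PD: pen down
FD 4: (-18.85,2.373) -> (-21.421,5.438) [heading=130, draw]
LT 108: heading 130 -> 238
FD 4: (-21.421,5.438) -> (-23.541,2.045) [heading=238, draw]
PU: pen up
Final: pos=(-23.541,2.045), heading=238, 5 segment(s) drawn
Segments drawn: 5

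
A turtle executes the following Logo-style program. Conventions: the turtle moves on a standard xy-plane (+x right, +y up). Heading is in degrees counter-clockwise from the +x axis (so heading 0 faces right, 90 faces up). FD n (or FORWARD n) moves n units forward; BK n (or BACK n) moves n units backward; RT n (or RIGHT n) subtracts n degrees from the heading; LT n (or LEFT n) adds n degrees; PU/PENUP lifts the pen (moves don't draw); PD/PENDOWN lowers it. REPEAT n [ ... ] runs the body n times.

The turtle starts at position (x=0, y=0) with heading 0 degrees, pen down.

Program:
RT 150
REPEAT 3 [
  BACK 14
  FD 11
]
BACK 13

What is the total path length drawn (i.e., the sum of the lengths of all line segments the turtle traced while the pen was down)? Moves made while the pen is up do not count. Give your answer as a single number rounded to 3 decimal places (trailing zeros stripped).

Executing turtle program step by step:
Start: pos=(0,0), heading=0, pen down
RT 150: heading 0 -> 210
REPEAT 3 [
  -- iteration 1/3 --
  BK 14: (0,0) -> (12.124,7) [heading=210, draw]
  FD 11: (12.124,7) -> (2.598,1.5) [heading=210, draw]
  -- iteration 2/3 --
  BK 14: (2.598,1.5) -> (14.722,8.5) [heading=210, draw]
  FD 11: (14.722,8.5) -> (5.196,3) [heading=210, draw]
  -- iteration 3/3 --
  BK 14: (5.196,3) -> (17.321,10) [heading=210, draw]
  FD 11: (17.321,10) -> (7.794,4.5) [heading=210, draw]
]
BK 13: (7.794,4.5) -> (19.053,11) [heading=210, draw]
Final: pos=(19.053,11), heading=210, 7 segment(s) drawn

Segment lengths:
  seg 1: (0,0) -> (12.124,7), length = 14
  seg 2: (12.124,7) -> (2.598,1.5), length = 11
  seg 3: (2.598,1.5) -> (14.722,8.5), length = 14
  seg 4: (14.722,8.5) -> (5.196,3), length = 11
  seg 5: (5.196,3) -> (17.321,10), length = 14
  seg 6: (17.321,10) -> (7.794,4.5), length = 11
  seg 7: (7.794,4.5) -> (19.053,11), length = 13
Total = 88

Answer: 88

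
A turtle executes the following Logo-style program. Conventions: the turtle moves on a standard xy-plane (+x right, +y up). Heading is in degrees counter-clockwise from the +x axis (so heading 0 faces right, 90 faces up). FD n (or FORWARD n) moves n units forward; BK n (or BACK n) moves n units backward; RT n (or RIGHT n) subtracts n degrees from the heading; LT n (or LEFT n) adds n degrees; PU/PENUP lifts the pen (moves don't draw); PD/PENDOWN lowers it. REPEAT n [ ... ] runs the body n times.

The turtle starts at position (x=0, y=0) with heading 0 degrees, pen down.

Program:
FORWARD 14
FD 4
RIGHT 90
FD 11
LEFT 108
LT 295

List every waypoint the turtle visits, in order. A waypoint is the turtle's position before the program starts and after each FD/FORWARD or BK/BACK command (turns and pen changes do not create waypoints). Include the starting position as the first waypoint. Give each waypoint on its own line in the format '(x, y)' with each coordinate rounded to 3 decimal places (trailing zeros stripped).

Answer: (0, 0)
(14, 0)
(18, 0)
(18, -11)

Derivation:
Executing turtle program step by step:
Start: pos=(0,0), heading=0, pen down
FD 14: (0,0) -> (14,0) [heading=0, draw]
FD 4: (14,0) -> (18,0) [heading=0, draw]
RT 90: heading 0 -> 270
FD 11: (18,0) -> (18,-11) [heading=270, draw]
LT 108: heading 270 -> 18
LT 295: heading 18 -> 313
Final: pos=(18,-11), heading=313, 3 segment(s) drawn
Waypoints (4 total):
(0, 0)
(14, 0)
(18, 0)
(18, -11)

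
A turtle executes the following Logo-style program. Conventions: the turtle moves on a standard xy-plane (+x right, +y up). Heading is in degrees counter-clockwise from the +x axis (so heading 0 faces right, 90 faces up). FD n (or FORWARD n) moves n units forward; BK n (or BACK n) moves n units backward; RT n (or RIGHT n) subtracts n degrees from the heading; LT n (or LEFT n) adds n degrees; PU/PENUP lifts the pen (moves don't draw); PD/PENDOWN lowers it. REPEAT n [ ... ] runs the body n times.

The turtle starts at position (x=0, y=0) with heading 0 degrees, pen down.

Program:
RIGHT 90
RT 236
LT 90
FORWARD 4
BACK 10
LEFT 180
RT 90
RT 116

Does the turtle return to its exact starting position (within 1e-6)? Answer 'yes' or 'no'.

Answer: no

Derivation:
Executing turtle program step by step:
Start: pos=(0,0), heading=0, pen down
RT 90: heading 0 -> 270
RT 236: heading 270 -> 34
LT 90: heading 34 -> 124
FD 4: (0,0) -> (-2.237,3.316) [heading=124, draw]
BK 10: (-2.237,3.316) -> (3.355,-4.974) [heading=124, draw]
LT 180: heading 124 -> 304
RT 90: heading 304 -> 214
RT 116: heading 214 -> 98
Final: pos=(3.355,-4.974), heading=98, 2 segment(s) drawn

Start position: (0, 0)
Final position: (3.355, -4.974)
Distance = 6; >= 1e-6 -> NOT closed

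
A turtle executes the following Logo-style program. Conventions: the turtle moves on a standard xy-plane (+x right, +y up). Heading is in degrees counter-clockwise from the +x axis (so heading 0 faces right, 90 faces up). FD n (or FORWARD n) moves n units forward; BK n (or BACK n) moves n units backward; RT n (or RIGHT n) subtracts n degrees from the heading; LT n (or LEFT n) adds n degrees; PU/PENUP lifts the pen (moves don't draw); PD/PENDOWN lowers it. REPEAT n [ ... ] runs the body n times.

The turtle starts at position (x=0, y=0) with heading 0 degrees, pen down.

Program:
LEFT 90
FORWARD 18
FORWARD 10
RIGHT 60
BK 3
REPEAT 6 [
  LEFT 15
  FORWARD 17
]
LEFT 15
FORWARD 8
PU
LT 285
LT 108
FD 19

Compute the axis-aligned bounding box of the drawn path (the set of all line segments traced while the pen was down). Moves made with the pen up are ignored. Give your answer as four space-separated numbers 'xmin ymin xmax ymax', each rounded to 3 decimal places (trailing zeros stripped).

Executing turtle program step by step:
Start: pos=(0,0), heading=0, pen down
LT 90: heading 0 -> 90
FD 18: (0,0) -> (0,18) [heading=90, draw]
FD 10: (0,18) -> (0,28) [heading=90, draw]
RT 60: heading 90 -> 30
BK 3: (0,28) -> (-2.598,26.5) [heading=30, draw]
REPEAT 6 [
  -- iteration 1/6 --
  LT 15: heading 30 -> 45
  FD 17: (-2.598,26.5) -> (9.423,38.521) [heading=45, draw]
  -- iteration 2/6 --
  LT 15: heading 45 -> 60
  FD 17: (9.423,38.521) -> (17.923,53.243) [heading=60, draw]
  -- iteration 3/6 --
  LT 15: heading 60 -> 75
  FD 17: (17.923,53.243) -> (22.323,69.664) [heading=75, draw]
  -- iteration 4/6 --
  LT 15: heading 75 -> 90
  FD 17: (22.323,69.664) -> (22.323,86.664) [heading=90, draw]
  -- iteration 5/6 --
  LT 15: heading 90 -> 105
  FD 17: (22.323,86.664) -> (17.923,103.085) [heading=105, draw]
  -- iteration 6/6 --
  LT 15: heading 105 -> 120
  FD 17: (17.923,103.085) -> (9.423,117.807) [heading=120, draw]
]
LT 15: heading 120 -> 135
FD 8: (9.423,117.807) -> (3.766,123.464) [heading=135, draw]
PU: pen up
LT 285: heading 135 -> 60
LT 108: heading 60 -> 168
FD 19: (3.766,123.464) -> (-14.819,127.414) [heading=168, move]
Final: pos=(-14.819,127.414), heading=168, 10 segment(s) drawn

Segment endpoints: x in {-2.598, 0, 0, 0, 3.766, 9.423, 9.423, 17.923, 17.923, 22.323}, y in {0, 18, 26.5, 28, 38.521, 53.243, 69.664, 86.664, 103.085, 117.807, 123.464}
xmin=-2.598, ymin=0, xmax=22.323, ymax=123.464

Answer: -2.598 0 22.323 123.464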